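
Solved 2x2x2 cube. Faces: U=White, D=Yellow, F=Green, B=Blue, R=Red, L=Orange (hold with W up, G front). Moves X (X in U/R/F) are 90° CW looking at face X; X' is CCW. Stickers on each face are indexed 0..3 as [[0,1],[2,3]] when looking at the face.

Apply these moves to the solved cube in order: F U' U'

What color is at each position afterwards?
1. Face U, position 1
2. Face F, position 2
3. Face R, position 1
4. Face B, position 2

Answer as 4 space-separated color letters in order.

After move 1 (F): F=GGGG U=WWOO R=WRWR D=RRYY L=OYOY
After move 2 (U'): U=WOWO F=OYGG R=GGWR B=WRBB L=BBOY
After move 3 (U'): U=OOWW F=BBGG R=OYWR B=GGBB L=WROY
Query 1: U[1] = O
Query 2: F[2] = G
Query 3: R[1] = Y
Query 4: B[2] = B

Answer: O G Y B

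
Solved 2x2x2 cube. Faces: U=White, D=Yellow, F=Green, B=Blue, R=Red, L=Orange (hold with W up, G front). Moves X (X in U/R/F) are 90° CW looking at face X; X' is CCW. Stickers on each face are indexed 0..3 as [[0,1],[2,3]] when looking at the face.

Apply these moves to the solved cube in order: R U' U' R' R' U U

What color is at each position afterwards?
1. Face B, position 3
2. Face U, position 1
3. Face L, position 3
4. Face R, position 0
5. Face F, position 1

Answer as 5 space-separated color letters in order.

Answer: B G O R Y

Derivation:
After move 1 (R): R=RRRR U=WGWG F=GYGY D=YBYB B=WBWB
After move 2 (U'): U=GGWW F=OOGY R=GYRR B=RRWB L=WBOO
After move 3 (U'): U=GWGW F=WBGY R=OORR B=GYWB L=RROO
After move 4 (R'): R=OROR U=GWGG F=WWGW D=YBYY B=BYBB
After move 5 (R'): R=RROO U=GBGB F=WWGG D=YWYW B=YYBB
After move 6 (U): U=GGBB F=RRGG R=YYOO B=RRBB L=WWOO
After move 7 (U): U=BGBG F=YYGG R=RROO B=WWBB L=RROO
Query 1: B[3] = B
Query 2: U[1] = G
Query 3: L[3] = O
Query 4: R[0] = R
Query 5: F[1] = Y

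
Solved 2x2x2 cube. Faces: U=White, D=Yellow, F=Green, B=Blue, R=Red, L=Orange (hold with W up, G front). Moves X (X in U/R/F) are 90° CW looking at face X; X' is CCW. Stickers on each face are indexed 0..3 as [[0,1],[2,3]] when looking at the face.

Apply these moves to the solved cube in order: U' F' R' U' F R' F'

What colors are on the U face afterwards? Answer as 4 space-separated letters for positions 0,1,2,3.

Answer: B O W W

Derivation:
After move 1 (U'): U=WWWW F=OOGG R=GGRR B=RRBB L=BBOO
After move 2 (F'): F=OGOG U=WWGR R=YGYR D=BOYY L=BWOW
After move 3 (R'): R=GRYY U=WBGR F=OWOR D=BGYG B=YROB
After move 4 (U'): U=BRWG F=BWOR R=OWYY B=GROB L=YROW
After move 5 (F): F=OBRW U=BRWR R=WWGY D=YOYG L=YBOG
After move 6 (R'): R=WYWG U=BOWG F=ORRR D=YBYW B=GROB
After move 7 (F'): F=RROR U=BOWW R=BYYG D=BGYW L=YGOW
Query: U face = BOWW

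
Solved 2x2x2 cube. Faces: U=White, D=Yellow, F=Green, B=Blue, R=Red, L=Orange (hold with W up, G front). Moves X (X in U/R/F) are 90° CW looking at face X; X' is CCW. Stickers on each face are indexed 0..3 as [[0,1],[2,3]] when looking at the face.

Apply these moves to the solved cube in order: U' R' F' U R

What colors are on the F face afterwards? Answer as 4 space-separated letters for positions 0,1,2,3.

Answer: O O O G

Derivation:
After move 1 (U'): U=WWWW F=OOGG R=GGRR B=RRBB L=BBOO
After move 2 (R'): R=GRGR U=WBWR F=OWGW D=YOYG B=YRYB
After move 3 (F'): F=WWOG U=WBGG R=ORYR D=BOYG L=BROW
After move 4 (U): U=GWGB F=OROG R=YRYR B=BRYB L=WWOW
After move 5 (R): R=YYRR U=GRGG F=OOOG D=BYYB B=BRWB
Query: F face = OOOG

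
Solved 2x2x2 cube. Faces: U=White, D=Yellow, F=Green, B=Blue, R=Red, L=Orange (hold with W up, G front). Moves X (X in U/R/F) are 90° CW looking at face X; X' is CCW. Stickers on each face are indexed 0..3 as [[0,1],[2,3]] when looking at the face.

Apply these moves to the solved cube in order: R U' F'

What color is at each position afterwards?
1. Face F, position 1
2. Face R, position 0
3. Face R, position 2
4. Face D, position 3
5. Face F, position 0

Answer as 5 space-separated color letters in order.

After move 1 (R): R=RRRR U=WGWG F=GYGY D=YBYB B=WBWB
After move 2 (U'): U=GGWW F=OOGY R=GYRR B=RRWB L=WBOO
After move 3 (F'): F=OYOG U=GGGR R=BYYR D=BOYB L=WWOW
Query 1: F[1] = Y
Query 2: R[0] = B
Query 3: R[2] = Y
Query 4: D[3] = B
Query 5: F[0] = O

Answer: Y B Y B O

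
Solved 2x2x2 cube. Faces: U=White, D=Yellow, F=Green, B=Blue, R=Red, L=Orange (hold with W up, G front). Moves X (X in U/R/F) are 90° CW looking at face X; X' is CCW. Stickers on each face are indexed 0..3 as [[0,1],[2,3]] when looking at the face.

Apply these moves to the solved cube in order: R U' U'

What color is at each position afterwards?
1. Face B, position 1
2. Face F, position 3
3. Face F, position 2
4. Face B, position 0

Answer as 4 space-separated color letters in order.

After move 1 (R): R=RRRR U=WGWG F=GYGY D=YBYB B=WBWB
After move 2 (U'): U=GGWW F=OOGY R=GYRR B=RRWB L=WBOO
After move 3 (U'): U=GWGW F=WBGY R=OORR B=GYWB L=RROO
Query 1: B[1] = Y
Query 2: F[3] = Y
Query 3: F[2] = G
Query 4: B[0] = G

Answer: Y Y G G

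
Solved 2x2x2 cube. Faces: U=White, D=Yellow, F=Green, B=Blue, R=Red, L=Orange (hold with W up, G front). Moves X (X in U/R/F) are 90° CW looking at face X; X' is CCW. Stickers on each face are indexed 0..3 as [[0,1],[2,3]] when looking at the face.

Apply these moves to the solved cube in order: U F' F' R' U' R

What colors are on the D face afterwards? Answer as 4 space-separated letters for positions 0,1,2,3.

Answer: W W Y B

Derivation:
After move 1 (U): U=WWWW F=RRGG R=BBRR B=OOBB L=GGOO
After move 2 (F'): F=RGRG U=WWBR R=YBYR D=GOYY L=GWOW
After move 3 (F'): F=GGRR U=WWYY R=OBGR D=WWYY L=GROB
After move 4 (R'): R=BROG U=WBYO F=GWRY D=WGYR B=YOWB
After move 5 (U'): U=BOWY F=GRRY R=GWOG B=BRWB L=YOOB
After move 6 (R): R=OGGW U=BRWY F=GGRR D=WWYB B=YROB
Query: D face = WWYB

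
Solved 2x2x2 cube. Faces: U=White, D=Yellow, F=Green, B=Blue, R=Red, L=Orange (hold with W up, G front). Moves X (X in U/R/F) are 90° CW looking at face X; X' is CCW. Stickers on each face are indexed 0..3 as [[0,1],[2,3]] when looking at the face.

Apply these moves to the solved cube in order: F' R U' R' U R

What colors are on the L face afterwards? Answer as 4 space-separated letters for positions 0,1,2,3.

After move 1 (F'): F=GGGG U=WWRR R=YRYR D=OOYY L=OWOW
After move 2 (R): R=YYRR U=WGRG F=GOGY D=OBYB B=RBWB
After move 3 (U'): U=GGWR F=OWGY R=GORR B=YYWB L=RBOW
After move 4 (R'): R=ORGR U=GWWY F=OGGR D=OWYY B=BYBB
After move 5 (U): U=WGYW F=ORGR R=BYGR B=RBBB L=OGOW
After move 6 (R): R=GBRY U=WRYR F=OWGY D=OBYR B=WBGB
Query: L face = OGOW

Answer: O G O W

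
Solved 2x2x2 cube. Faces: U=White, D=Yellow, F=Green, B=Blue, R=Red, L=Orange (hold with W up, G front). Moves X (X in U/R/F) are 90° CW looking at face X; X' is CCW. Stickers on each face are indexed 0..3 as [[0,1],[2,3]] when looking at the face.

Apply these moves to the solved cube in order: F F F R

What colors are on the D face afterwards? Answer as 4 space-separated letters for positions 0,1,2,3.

Answer: O B Y B

Derivation:
After move 1 (F): F=GGGG U=WWOO R=WRWR D=RRYY L=OYOY
After move 2 (F): F=GGGG U=WWYY R=OROR D=WWYY L=OROR
After move 3 (F): F=GGGG U=WWRR R=YRYR D=OOYY L=OWOW
After move 4 (R): R=YYRR U=WGRG F=GOGY D=OBYB B=RBWB
Query: D face = OBYB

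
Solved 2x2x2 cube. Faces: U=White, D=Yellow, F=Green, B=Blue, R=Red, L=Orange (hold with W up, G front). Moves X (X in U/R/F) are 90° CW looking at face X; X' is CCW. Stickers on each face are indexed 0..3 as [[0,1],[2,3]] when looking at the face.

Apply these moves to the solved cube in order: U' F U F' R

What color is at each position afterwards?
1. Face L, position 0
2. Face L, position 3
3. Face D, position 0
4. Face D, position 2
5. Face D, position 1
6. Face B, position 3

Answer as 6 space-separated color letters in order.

After move 1 (U'): U=WWWW F=OOGG R=GGRR B=RRBB L=BBOO
After move 2 (F): F=GOGO U=WWOB R=WGWR D=RGYY L=BYOY
After move 3 (U): U=OWBW F=WGGO R=RRWR B=BYBB L=GOOY
After move 4 (F'): F=GOWG U=OWRW R=GRRR D=OYYY L=GWOB
After move 5 (R): R=RGRR U=OORG F=GYWY D=OBYB B=WYWB
Query 1: L[0] = G
Query 2: L[3] = B
Query 3: D[0] = O
Query 4: D[2] = Y
Query 5: D[1] = B
Query 6: B[3] = B

Answer: G B O Y B B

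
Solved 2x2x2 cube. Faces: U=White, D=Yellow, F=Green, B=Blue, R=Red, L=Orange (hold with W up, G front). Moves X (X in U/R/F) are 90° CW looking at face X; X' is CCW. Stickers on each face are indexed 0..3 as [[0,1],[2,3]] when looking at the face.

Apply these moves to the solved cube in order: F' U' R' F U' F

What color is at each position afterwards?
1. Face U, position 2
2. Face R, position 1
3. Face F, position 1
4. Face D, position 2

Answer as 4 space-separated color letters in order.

After move 1 (F'): F=GGGG U=WWRR R=YRYR D=OOYY L=OWOW
After move 2 (U'): U=WRWR F=OWGG R=GGYR B=YRBB L=BBOW
After move 3 (R'): R=GRGY U=WBWY F=ORGR D=OWYG B=YROB
After move 4 (F): F=GORR U=WBWB R=WRYY D=GGYG L=BOOW
After move 5 (U'): U=BBWW F=BORR R=GOYY B=WROB L=YROW
After move 6 (F): F=RBRO U=BBWR R=WOWY D=YGYG L=YGOG
Query 1: U[2] = W
Query 2: R[1] = O
Query 3: F[1] = B
Query 4: D[2] = Y

Answer: W O B Y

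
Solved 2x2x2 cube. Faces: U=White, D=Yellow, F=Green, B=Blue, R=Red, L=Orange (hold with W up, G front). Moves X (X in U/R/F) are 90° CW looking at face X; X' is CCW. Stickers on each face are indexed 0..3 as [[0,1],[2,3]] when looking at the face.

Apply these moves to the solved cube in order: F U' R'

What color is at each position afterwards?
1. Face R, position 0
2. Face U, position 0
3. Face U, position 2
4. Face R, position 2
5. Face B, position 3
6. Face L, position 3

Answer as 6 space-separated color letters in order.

Answer: G W W G B Y

Derivation:
After move 1 (F): F=GGGG U=WWOO R=WRWR D=RRYY L=OYOY
After move 2 (U'): U=WOWO F=OYGG R=GGWR B=WRBB L=BBOY
After move 3 (R'): R=GRGW U=WBWW F=OOGO D=RYYG B=YRRB
Query 1: R[0] = G
Query 2: U[0] = W
Query 3: U[2] = W
Query 4: R[2] = G
Query 5: B[3] = B
Query 6: L[3] = Y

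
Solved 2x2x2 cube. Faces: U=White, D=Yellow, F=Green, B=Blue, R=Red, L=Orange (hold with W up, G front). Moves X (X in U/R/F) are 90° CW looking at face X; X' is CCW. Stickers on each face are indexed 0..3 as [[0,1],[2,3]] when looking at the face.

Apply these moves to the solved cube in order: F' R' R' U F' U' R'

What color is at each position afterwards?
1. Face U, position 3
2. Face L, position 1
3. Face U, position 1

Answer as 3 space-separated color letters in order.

After move 1 (F'): F=GGGG U=WWRR R=YRYR D=OOYY L=OWOW
After move 2 (R'): R=RRYY U=WBRB F=GWGR D=OGYG B=YBOB
After move 3 (R'): R=RYRY U=WORY F=GBGB D=OWYR B=GBGB
After move 4 (U): U=RWYO F=RYGB R=GBRY B=OWGB L=GBOW
After move 5 (F'): F=YBRG U=RWGR R=WBOY D=BWYR L=GOOY
After move 6 (U'): U=WRRG F=GORG R=YBOY B=WBGB L=OWOY
After move 7 (R'): R=BYYO U=WGRW F=GRRG D=BOYG B=RBWB
Query 1: U[3] = W
Query 2: L[1] = W
Query 3: U[1] = G

Answer: W W G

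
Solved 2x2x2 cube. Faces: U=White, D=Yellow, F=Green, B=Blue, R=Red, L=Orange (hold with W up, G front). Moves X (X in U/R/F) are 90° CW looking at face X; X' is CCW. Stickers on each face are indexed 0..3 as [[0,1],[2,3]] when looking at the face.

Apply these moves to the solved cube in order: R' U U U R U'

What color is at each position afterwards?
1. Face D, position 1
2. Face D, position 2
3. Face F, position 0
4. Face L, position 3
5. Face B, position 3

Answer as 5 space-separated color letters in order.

After move 1 (R'): R=RRRR U=WBWB F=GWGW D=YGYG B=YBYB
After move 2 (U): U=WWBB F=RRGW R=YBRR B=OOYB L=GWOO
After move 3 (U): U=BWBW F=YBGW R=OORR B=GWYB L=RROO
After move 4 (U): U=BBWW F=OOGW R=GWRR B=RRYB L=YBOO
After move 5 (R): R=RGRW U=BOWW F=OGGG D=YYYR B=WRBB
After move 6 (U'): U=OWBW F=YBGG R=OGRW B=RGBB L=WROO
Query 1: D[1] = Y
Query 2: D[2] = Y
Query 3: F[0] = Y
Query 4: L[3] = O
Query 5: B[3] = B

Answer: Y Y Y O B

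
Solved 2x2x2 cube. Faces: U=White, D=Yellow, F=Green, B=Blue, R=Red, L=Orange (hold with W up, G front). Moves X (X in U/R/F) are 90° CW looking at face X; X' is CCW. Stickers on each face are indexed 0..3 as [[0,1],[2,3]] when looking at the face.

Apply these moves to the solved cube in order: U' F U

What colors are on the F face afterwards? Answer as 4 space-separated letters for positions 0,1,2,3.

Answer: W G G O

Derivation:
After move 1 (U'): U=WWWW F=OOGG R=GGRR B=RRBB L=BBOO
After move 2 (F): F=GOGO U=WWOB R=WGWR D=RGYY L=BYOY
After move 3 (U): U=OWBW F=WGGO R=RRWR B=BYBB L=GOOY
Query: F face = WGGO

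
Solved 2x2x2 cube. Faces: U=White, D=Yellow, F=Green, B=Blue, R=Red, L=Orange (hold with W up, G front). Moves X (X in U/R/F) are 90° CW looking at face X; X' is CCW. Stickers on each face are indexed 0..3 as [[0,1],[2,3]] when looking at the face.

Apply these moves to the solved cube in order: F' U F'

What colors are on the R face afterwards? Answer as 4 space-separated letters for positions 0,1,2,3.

After move 1 (F'): F=GGGG U=WWRR R=YRYR D=OOYY L=OWOW
After move 2 (U): U=RWRW F=YRGG R=BBYR B=OWBB L=GGOW
After move 3 (F'): F=RGYG U=RWBY R=OBOR D=GWYY L=GWOR
Query: R face = OBOR

Answer: O B O R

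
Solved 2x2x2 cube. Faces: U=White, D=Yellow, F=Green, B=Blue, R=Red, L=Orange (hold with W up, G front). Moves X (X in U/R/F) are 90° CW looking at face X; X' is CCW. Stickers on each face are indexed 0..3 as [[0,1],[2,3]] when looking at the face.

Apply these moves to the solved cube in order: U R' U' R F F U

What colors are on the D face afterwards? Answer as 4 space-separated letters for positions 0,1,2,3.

Answer: W W Y B

Derivation:
After move 1 (U): U=WWWW F=RRGG R=BBRR B=OOBB L=GGOO
After move 2 (R'): R=BRBR U=WBWO F=RWGW D=YRYG B=YOYB
After move 3 (U'): U=BOWW F=GGGW R=RWBR B=BRYB L=YOOO
After move 4 (R): R=BRRW U=BGWW F=GRGG D=YYYB B=WROB
After move 5 (F): F=GGGR U=BGOO R=WRWW D=RBYB L=YYOY
After move 6 (F): F=GGRG U=BGYY R=OROW D=WWYB L=YROB
After move 7 (U): U=YBYG F=ORRG R=WROW B=YROB L=GGOB
Query: D face = WWYB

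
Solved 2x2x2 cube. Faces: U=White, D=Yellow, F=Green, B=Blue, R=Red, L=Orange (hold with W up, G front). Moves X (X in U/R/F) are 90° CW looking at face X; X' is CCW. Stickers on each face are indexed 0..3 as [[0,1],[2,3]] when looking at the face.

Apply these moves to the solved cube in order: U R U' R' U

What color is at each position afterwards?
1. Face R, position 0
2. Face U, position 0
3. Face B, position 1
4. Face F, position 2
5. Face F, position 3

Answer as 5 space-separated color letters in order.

After move 1 (U): U=WWWW F=RRGG R=BBRR B=OOBB L=GGOO
After move 2 (R): R=RBRB U=WRWG F=RYGY D=YBYO B=WOWB
After move 3 (U'): U=RGWW F=GGGY R=RYRB B=RBWB L=WOOO
After move 4 (R'): R=YBRR U=RWWR F=GGGW D=YGYY B=OBBB
After move 5 (U): U=WRRW F=YBGW R=OBRR B=WOBB L=GGOO
Query 1: R[0] = O
Query 2: U[0] = W
Query 3: B[1] = O
Query 4: F[2] = G
Query 5: F[3] = W

Answer: O W O G W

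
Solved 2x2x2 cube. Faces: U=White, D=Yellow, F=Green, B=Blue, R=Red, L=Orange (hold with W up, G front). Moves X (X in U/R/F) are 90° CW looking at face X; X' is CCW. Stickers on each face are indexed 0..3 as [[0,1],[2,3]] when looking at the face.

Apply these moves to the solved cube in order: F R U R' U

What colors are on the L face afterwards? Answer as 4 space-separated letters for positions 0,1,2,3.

Answer: W W O Y

Derivation:
After move 1 (F): F=GGGG U=WWOO R=WRWR D=RRYY L=OYOY
After move 2 (R): R=WWRR U=WGOG F=GRGY D=RBYB B=OBWB
After move 3 (U): U=OWGG F=WWGY R=OBRR B=OYWB L=GROY
After move 4 (R'): R=BROR U=OWGO F=WWGG D=RWYY B=BYBB
After move 5 (U): U=GOOW F=BRGG R=BYOR B=GRBB L=WWOY
Query: L face = WWOY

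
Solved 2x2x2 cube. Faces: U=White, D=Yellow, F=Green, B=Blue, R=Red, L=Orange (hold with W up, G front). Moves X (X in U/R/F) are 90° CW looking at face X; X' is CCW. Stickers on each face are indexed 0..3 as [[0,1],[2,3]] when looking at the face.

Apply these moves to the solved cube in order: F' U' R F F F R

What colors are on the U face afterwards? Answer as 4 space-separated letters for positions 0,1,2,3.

Answer: W Y Y G

Derivation:
After move 1 (F'): F=GGGG U=WWRR R=YRYR D=OOYY L=OWOW
After move 2 (U'): U=WRWR F=OWGG R=GGYR B=YRBB L=BBOW
After move 3 (R): R=YGRG U=WWWG F=OOGY D=OBYY B=RRRB
After move 4 (F): F=GOYO U=WWWB R=WGGG D=RYYY L=BOOB
After move 5 (F): F=YGOO U=WWBO R=WGBG D=GWYY L=BROY
After move 6 (F): F=OYOG U=WWYR R=BGOG D=BWYY L=BGOW
After move 7 (R): R=OBGG U=WYYG F=OWOY D=BRYR B=RRWB
Query: U face = WYYG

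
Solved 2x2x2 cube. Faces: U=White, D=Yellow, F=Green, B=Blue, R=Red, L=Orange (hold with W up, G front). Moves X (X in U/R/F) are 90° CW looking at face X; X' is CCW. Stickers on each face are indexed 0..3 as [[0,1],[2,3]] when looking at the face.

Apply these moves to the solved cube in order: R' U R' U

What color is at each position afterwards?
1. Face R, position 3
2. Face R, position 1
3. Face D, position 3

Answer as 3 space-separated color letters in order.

After move 1 (R'): R=RRRR U=WBWB F=GWGW D=YGYG B=YBYB
After move 2 (U): U=WWBB F=RRGW R=YBRR B=OOYB L=GWOO
After move 3 (R'): R=BRYR U=WYBO F=RWGB D=YRYW B=GOGB
After move 4 (U): U=BWOY F=BRGB R=GOYR B=GWGB L=RWOO
Query 1: R[3] = R
Query 2: R[1] = O
Query 3: D[3] = W

Answer: R O W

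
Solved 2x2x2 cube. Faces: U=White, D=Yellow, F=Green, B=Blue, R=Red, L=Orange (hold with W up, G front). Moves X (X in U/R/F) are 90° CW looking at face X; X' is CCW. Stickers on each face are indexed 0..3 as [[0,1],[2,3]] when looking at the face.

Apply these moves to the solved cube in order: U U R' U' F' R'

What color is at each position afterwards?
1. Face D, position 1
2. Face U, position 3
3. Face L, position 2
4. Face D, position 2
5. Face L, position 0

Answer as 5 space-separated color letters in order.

After move 1 (U): U=WWWW F=RRGG R=BBRR B=OOBB L=GGOO
After move 2 (U): U=WWWW F=BBGG R=OORR B=GGBB L=RROO
After move 3 (R'): R=OROR U=WBWG F=BWGW D=YBYG B=YGYB
After move 4 (U'): U=BGWW F=RRGW R=BWOR B=ORYB L=YGOO
After move 5 (F'): F=RWRG U=BGBO R=BWYR D=GOYG L=YWOW
After move 6 (R'): R=WRBY U=BYBO F=RGRO D=GWYG B=GROB
Query 1: D[1] = W
Query 2: U[3] = O
Query 3: L[2] = O
Query 4: D[2] = Y
Query 5: L[0] = Y

Answer: W O O Y Y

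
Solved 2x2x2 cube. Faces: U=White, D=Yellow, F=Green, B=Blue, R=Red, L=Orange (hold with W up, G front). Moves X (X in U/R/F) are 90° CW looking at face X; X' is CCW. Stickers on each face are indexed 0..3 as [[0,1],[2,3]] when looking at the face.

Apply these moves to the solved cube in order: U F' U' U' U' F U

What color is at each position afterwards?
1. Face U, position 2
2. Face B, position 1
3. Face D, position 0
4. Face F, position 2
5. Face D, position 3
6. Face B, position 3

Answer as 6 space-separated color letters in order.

Answer: G G Y G Y B

Derivation:
After move 1 (U): U=WWWW F=RRGG R=BBRR B=OOBB L=GGOO
After move 2 (F'): F=RGRG U=WWBR R=YBYR D=GOYY L=GWOW
After move 3 (U'): U=WRWB F=GWRG R=RGYR B=YBBB L=OOOW
After move 4 (U'): U=RBWW F=OORG R=GWYR B=RGBB L=YBOW
After move 5 (U'): U=BWRW F=YBRG R=OOYR B=GWBB L=RGOW
After move 6 (F): F=RYGB U=BWWG R=ROWR D=YOYY L=RGOO
After move 7 (U): U=WBGW F=ROGB R=GWWR B=RGBB L=RYOO
Query 1: U[2] = G
Query 2: B[1] = G
Query 3: D[0] = Y
Query 4: F[2] = G
Query 5: D[3] = Y
Query 6: B[3] = B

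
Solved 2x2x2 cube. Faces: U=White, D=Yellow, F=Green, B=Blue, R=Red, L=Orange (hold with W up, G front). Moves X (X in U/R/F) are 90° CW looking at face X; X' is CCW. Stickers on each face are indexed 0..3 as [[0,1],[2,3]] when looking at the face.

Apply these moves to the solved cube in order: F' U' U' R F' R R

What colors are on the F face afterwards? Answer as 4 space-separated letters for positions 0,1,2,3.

After move 1 (F'): F=GGGG U=WWRR R=YRYR D=OOYY L=OWOW
After move 2 (U'): U=WRWR F=OWGG R=GGYR B=YRBB L=BBOW
After move 3 (U'): U=RRWW F=BBGG R=OWYR B=GGBB L=YROW
After move 4 (R): R=YORW U=RBWG F=BOGY D=OBYG B=WGRB
After move 5 (F'): F=OYBG U=RBYR R=BOOW D=RWYG L=YGOW
After move 6 (R): R=OBWO U=RYYG F=OWBG D=RRYW B=RGBB
After move 7 (R): R=WOOB U=RWYG F=ORBW D=RBYR B=GGYB
Query: F face = ORBW

Answer: O R B W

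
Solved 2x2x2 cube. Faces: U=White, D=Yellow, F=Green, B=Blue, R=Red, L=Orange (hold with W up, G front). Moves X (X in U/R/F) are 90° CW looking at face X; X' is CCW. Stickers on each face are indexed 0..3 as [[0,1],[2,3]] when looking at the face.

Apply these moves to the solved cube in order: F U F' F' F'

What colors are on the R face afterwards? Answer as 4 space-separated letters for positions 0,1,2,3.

After move 1 (F): F=GGGG U=WWOO R=WRWR D=RRYY L=OYOY
After move 2 (U): U=OWOW F=WRGG R=BBWR B=OYBB L=GGOY
After move 3 (F'): F=RGWG U=OWBW R=RBRR D=GYYY L=GWOO
After move 4 (F'): F=GGRW U=OWRR R=YBGR D=WOYY L=GWOB
After move 5 (F'): F=GWGR U=OWYG R=OBWR D=WBYY L=GROR
Query: R face = OBWR

Answer: O B W R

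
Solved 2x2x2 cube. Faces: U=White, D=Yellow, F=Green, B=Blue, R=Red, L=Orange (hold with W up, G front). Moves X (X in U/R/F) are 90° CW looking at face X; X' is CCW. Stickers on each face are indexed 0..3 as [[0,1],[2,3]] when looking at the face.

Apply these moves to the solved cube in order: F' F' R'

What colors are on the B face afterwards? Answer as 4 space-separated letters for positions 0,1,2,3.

After move 1 (F'): F=GGGG U=WWRR R=YRYR D=OOYY L=OWOW
After move 2 (F'): F=GGGG U=WWYY R=OROR D=WWYY L=OROR
After move 3 (R'): R=RROO U=WBYB F=GWGY D=WGYG B=YBWB
Query: B face = YBWB

Answer: Y B W B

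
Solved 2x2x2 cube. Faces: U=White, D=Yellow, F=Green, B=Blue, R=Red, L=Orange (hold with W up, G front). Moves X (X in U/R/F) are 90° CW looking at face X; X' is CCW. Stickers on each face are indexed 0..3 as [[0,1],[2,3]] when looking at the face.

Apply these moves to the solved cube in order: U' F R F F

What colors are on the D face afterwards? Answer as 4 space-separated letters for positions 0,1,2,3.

After move 1 (U'): U=WWWW F=OOGG R=GGRR B=RRBB L=BBOO
After move 2 (F): F=GOGO U=WWOB R=WGWR D=RGYY L=BYOY
After move 3 (R): R=WWRG U=WOOO F=GGGY D=RBYR B=BRWB
After move 4 (F): F=GGYG U=WOYY R=OWOG D=RWYR L=BROB
After move 5 (F): F=YGGG U=WOBR R=YWYG D=OOYR L=BROW
Query: D face = OOYR

Answer: O O Y R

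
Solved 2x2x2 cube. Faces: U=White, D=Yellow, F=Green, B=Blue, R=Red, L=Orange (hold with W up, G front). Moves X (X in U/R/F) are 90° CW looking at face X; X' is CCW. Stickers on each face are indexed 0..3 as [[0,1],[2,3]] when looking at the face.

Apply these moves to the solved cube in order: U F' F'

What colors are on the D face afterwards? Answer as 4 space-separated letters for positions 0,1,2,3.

After move 1 (U): U=WWWW F=RRGG R=BBRR B=OOBB L=GGOO
After move 2 (F'): F=RGRG U=WWBR R=YBYR D=GOYY L=GWOW
After move 3 (F'): F=GGRR U=WWYY R=OBGR D=WWYY L=GROB
Query: D face = WWYY

Answer: W W Y Y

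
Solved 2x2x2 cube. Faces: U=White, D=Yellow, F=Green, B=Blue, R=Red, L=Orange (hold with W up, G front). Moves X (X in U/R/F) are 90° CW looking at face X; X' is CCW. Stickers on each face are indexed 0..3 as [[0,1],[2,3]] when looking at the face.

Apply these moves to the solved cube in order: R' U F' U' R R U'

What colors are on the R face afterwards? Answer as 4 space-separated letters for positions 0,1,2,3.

Answer: G Y W R

Derivation:
After move 1 (R'): R=RRRR U=WBWB F=GWGW D=YGYG B=YBYB
After move 2 (U): U=WWBB F=RRGW R=YBRR B=OOYB L=GWOO
After move 3 (F'): F=RWRG U=WWYR R=GBYR D=WOYG L=GBOB
After move 4 (U'): U=WRWY F=GBRG R=RWYR B=GBYB L=OOOB
After move 5 (R): R=YRRW U=WBWG F=GORG D=WYYG B=YBRB
After move 6 (R): R=RYWR U=WOWG F=GYRG D=WRYY B=GBBB
After move 7 (U'): U=OGWW F=OORG R=GYWR B=RYBB L=GBOB
Query: R face = GYWR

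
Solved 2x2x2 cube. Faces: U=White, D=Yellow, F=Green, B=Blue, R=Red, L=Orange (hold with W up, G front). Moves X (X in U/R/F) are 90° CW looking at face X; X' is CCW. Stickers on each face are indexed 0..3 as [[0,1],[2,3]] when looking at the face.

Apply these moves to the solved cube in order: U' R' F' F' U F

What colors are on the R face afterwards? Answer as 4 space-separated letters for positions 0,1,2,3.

After move 1 (U'): U=WWWW F=OOGG R=GGRR B=RRBB L=BBOO
After move 2 (R'): R=GRGR U=WBWR F=OWGW D=YOYG B=YRYB
After move 3 (F'): F=WWOG U=WBGG R=ORYR D=BOYG L=BROW
After move 4 (F'): F=WGWO U=WBOY R=ORBR D=RWYG L=BGOG
After move 5 (U): U=OWYB F=ORWO R=YRBR B=BGYB L=WGOG
After move 6 (F): F=WOOR U=OWGG R=YRBR D=BYYG L=WROW
Query: R face = YRBR

Answer: Y R B R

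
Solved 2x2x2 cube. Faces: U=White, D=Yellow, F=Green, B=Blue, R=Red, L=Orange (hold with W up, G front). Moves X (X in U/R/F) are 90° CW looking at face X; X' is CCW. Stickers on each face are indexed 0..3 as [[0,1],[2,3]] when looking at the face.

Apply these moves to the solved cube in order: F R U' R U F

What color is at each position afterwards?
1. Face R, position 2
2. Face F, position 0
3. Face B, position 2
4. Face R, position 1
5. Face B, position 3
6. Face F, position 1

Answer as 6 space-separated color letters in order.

After move 1 (F): F=GGGG U=WWOO R=WRWR D=RRYY L=OYOY
After move 2 (R): R=WWRR U=WGOG F=GRGY D=RBYB B=OBWB
After move 3 (U'): U=GGWO F=OYGY R=GRRR B=WWWB L=OBOY
After move 4 (R): R=RGRR U=GYWY F=OBGB D=RWYW B=OWGB
After move 5 (U): U=WGYY F=RGGB R=OWRR B=OBGB L=OBOY
After move 6 (F): F=GRBG U=WGYB R=YWYR D=ROYW L=OROW
Query 1: R[2] = Y
Query 2: F[0] = G
Query 3: B[2] = G
Query 4: R[1] = W
Query 5: B[3] = B
Query 6: F[1] = R

Answer: Y G G W B R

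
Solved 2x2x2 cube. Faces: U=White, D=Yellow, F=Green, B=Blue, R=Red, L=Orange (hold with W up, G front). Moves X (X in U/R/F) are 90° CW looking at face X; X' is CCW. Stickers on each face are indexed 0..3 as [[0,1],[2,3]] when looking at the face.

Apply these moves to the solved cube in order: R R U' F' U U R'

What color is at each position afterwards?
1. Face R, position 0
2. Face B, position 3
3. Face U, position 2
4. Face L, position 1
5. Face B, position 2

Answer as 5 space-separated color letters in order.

After move 1 (R): R=RRRR U=WGWG F=GYGY D=YBYB B=WBWB
After move 2 (R): R=RRRR U=WYWY F=GBGB D=YWYW B=GBGB
After move 3 (U'): U=YYWW F=OOGB R=GBRR B=RRGB L=GBOO
After move 4 (F'): F=OBOG U=YYGR R=WBYR D=BOYW L=GWOW
After move 5 (U): U=GYRY F=WBOG R=RRYR B=GWGB L=OBOW
After move 6 (U): U=RGYY F=RROG R=GWYR B=OBGB L=WBOW
After move 7 (R'): R=WRGY U=RGYO F=RGOY D=BRYG B=WBOB
Query 1: R[0] = W
Query 2: B[3] = B
Query 3: U[2] = Y
Query 4: L[1] = B
Query 5: B[2] = O

Answer: W B Y B O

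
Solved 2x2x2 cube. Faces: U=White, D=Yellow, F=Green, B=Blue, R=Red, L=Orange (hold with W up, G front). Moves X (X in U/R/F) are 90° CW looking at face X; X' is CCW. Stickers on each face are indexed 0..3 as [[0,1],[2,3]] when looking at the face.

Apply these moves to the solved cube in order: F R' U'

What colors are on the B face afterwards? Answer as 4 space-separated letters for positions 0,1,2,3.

Answer: R R R B

Derivation:
After move 1 (F): F=GGGG U=WWOO R=WRWR D=RRYY L=OYOY
After move 2 (R'): R=RRWW U=WBOB F=GWGO D=RGYG B=YBRB
After move 3 (U'): U=BBWO F=OYGO R=GWWW B=RRRB L=YBOY
Query: B face = RRRB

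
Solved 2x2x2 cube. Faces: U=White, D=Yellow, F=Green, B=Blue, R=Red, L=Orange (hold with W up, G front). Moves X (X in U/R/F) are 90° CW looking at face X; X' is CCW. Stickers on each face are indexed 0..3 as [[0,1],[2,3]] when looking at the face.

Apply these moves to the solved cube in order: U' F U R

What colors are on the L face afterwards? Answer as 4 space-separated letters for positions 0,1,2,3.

Answer: G O O Y

Derivation:
After move 1 (U'): U=WWWW F=OOGG R=GGRR B=RRBB L=BBOO
After move 2 (F): F=GOGO U=WWOB R=WGWR D=RGYY L=BYOY
After move 3 (U): U=OWBW F=WGGO R=RRWR B=BYBB L=GOOY
After move 4 (R): R=WRRR U=OGBO F=WGGY D=RBYB B=WYWB
Query: L face = GOOY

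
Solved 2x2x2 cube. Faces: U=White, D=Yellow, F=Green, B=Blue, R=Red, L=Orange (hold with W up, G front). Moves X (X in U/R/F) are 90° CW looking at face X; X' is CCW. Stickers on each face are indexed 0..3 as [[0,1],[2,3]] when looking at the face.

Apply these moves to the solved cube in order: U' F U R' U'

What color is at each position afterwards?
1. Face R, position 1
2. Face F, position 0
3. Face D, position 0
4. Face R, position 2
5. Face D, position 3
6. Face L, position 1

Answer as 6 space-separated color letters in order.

After move 1 (U'): U=WWWW F=OOGG R=GGRR B=RRBB L=BBOO
After move 2 (F): F=GOGO U=WWOB R=WGWR D=RGYY L=BYOY
After move 3 (U): U=OWBW F=WGGO R=RRWR B=BYBB L=GOOY
After move 4 (R'): R=RRRW U=OBBB F=WWGW D=RGYO B=YYGB
After move 5 (U'): U=BBOB F=GOGW R=WWRW B=RRGB L=YYOY
Query 1: R[1] = W
Query 2: F[0] = G
Query 3: D[0] = R
Query 4: R[2] = R
Query 5: D[3] = O
Query 6: L[1] = Y

Answer: W G R R O Y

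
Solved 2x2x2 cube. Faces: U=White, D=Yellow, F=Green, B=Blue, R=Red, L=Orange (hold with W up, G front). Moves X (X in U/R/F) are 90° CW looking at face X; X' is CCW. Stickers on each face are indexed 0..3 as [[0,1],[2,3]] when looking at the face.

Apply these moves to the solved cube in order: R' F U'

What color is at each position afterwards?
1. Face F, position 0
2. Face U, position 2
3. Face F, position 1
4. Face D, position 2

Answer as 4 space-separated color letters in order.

Answer: O W Y Y

Derivation:
After move 1 (R'): R=RRRR U=WBWB F=GWGW D=YGYG B=YBYB
After move 2 (F): F=GGWW U=WBOO R=WRBR D=RRYG L=OYOG
After move 3 (U'): U=BOWO F=OYWW R=GGBR B=WRYB L=YBOG
Query 1: F[0] = O
Query 2: U[2] = W
Query 3: F[1] = Y
Query 4: D[2] = Y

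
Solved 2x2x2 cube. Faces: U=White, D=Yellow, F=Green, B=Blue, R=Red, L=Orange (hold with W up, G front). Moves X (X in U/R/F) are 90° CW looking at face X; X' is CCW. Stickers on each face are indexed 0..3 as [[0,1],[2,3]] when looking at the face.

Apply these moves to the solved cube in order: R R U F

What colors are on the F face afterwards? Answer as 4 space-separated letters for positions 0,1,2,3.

Answer: G R B R

Derivation:
After move 1 (R): R=RRRR U=WGWG F=GYGY D=YBYB B=WBWB
After move 2 (R): R=RRRR U=WYWY F=GBGB D=YWYW B=GBGB
After move 3 (U): U=WWYY F=RRGB R=GBRR B=OOGB L=GBOO
After move 4 (F): F=GRBR U=WWOB R=YBYR D=RGYW L=GYOW
Query: F face = GRBR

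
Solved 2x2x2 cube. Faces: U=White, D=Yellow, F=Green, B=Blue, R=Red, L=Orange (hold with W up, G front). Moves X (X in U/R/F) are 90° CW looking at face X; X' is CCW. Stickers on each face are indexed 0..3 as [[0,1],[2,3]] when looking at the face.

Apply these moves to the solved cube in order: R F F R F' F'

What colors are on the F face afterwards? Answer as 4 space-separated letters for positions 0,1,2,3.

Answer: B Y W Y

Derivation:
After move 1 (R): R=RRRR U=WGWG F=GYGY D=YBYB B=WBWB
After move 2 (F): F=GGYY U=WGOO R=WRGR D=RRYB L=OYOB
After move 3 (F): F=YGYG U=WGBY R=OROR D=GWYB L=OROR
After move 4 (R): R=OORR U=WGBG F=YWYB D=GWYW B=YBGB
After move 5 (F'): F=WBYY U=WGOR R=WOGR D=RRYW L=OGOB
After move 6 (F'): F=BYWY U=WGWG R=RORR D=GBYW L=OROO
Query: F face = BYWY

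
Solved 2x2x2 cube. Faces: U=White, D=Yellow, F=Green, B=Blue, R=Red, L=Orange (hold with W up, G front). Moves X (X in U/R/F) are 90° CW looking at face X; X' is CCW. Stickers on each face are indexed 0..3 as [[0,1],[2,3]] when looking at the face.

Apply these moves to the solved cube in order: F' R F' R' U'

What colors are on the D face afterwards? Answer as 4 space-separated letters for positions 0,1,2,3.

Answer: W Y Y G

Derivation:
After move 1 (F'): F=GGGG U=WWRR R=YRYR D=OOYY L=OWOW
After move 2 (R): R=YYRR U=WGRG F=GOGY D=OBYB B=RBWB
After move 3 (F'): F=OYGG U=WGYR R=BYOR D=WWYB L=OGOR
After move 4 (R'): R=YRBO U=WWYR F=OGGR D=WYYG B=BBWB
After move 5 (U'): U=WRWY F=OGGR R=OGBO B=YRWB L=BBOR
Query: D face = WYYG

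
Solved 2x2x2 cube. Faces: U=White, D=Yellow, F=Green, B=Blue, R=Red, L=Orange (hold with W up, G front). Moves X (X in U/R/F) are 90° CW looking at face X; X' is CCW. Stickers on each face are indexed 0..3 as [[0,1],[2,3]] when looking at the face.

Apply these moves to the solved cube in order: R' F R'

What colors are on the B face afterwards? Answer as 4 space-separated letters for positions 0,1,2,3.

After move 1 (R'): R=RRRR U=WBWB F=GWGW D=YGYG B=YBYB
After move 2 (F): F=GGWW U=WBOO R=WRBR D=RRYG L=OYOG
After move 3 (R'): R=RRWB U=WYOY F=GBWO D=RGYW B=GBRB
Query: B face = GBRB

Answer: G B R B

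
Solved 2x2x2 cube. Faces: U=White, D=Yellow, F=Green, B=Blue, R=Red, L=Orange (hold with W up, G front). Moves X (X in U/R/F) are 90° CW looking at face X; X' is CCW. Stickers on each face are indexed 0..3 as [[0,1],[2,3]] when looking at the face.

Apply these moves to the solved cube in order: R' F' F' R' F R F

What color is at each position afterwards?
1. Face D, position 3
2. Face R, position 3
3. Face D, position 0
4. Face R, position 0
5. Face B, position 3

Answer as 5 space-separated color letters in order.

After move 1 (R'): R=RRRR U=WBWB F=GWGW D=YGYG B=YBYB
After move 2 (F'): F=WWGG U=WBRR R=GRYR D=OOYG L=OBOW
After move 3 (F'): F=WGWG U=WBGY R=OROR D=BWYG L=OROR
After move 4 (R'): R=RROO U=WYGY F=WBWY D=BGYG B=GBWB
After move 5 (F): F=WWYB U=WYRR R=GRYO D=ORYG L=OBOG
After move 6 (R): R=YGOR U=WWRB F=WRYG D=OWYG B=RBYB
After move 7 (F): F=YWGR U=WWGB R=RGBR D=OYYG L=OOOW
Query 1: D[3] = G
Query 2: R[3] = R
Query 3: D[0] = O
Query 4: R[0] = R
Query 5: B[3] = B

Answer: G R O R B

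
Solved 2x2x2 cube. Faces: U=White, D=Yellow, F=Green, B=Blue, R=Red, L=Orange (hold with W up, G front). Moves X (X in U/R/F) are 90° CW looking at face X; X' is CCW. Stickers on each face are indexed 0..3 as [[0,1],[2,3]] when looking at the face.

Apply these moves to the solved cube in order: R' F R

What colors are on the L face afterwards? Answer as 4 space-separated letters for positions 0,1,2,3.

Answer: O Y O G

Derivation:
After move 1 (R'): R=RRRR U=WBWB F=GWGW D=YGYG B=YBYB
After move 2 (F): F=GGWW U=WBOO R=WRBR D=RRYG L=OYOG
After move 3 (R): R=BWRR U=WGOW F=GRWG D=RYYY B=OBBB
Query: L face = OYOG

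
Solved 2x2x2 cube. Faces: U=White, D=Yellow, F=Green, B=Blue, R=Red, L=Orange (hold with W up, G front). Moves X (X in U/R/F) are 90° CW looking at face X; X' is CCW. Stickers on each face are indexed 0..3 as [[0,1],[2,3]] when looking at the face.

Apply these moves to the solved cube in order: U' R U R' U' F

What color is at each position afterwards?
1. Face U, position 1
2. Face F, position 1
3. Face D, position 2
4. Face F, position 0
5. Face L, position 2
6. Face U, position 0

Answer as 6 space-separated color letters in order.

Answer: B O Y G O W

Derivation:
After move 1 (U'): U=WWWW F=OOGG R=GGRR B=RRBB L=BBOO
After move 2 (R): R=RGRG U=WOWG F=OYGY D=YBYR B=WRWB
After move 3 (U): U=WWGO F=RGGY R=WRRG B=BBWB L=OYOO
After move 4 (R'): R=RGWR U=WWGB F=RWGO D=YGYY B=RBBB
After move 5 (U'): U=WBWG F=OYGO R=RWWR B=RGBB L=RBOO
After move 6 (F): F=GOOY U=WBOB R=WWGR D=WRYY L=RYOG
Query 1: U[1] = B
Query 2: F[1] = O
Query 3: D[2] = Y
Query 4: F[0] = G
Query 5: L[2] = O
Query 6: U[0] = W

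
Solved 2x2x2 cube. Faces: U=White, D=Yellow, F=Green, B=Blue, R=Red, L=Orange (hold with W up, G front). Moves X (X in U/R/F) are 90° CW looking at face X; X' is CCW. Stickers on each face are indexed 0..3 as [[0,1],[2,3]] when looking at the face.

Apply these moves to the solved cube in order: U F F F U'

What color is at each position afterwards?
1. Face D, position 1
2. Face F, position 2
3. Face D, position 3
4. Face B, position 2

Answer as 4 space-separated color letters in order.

After move 1 (U): U=WWWW F=RRGG R=BBRR B=OOBB L=GGOO
After move 2 (F): F=GRGR U=WWOG R=WBWR D=RBYY L=GYOY
After move 3 (F): F=GGRR U=WWYY R=OBGR D=WWYY L=GROB
After move 4 (F): F=RGRG U=WWBR R=YBYR D=GOYY L=GWOW
After move 5 (U'): U=WRWB F=GWRG R=RGYR B=YBBB L=OOOW
Query 1: D[1] = O
Query 2: F[2] = R
Query 3: D[3] = Y
Query 4: B[2] = B

Answer: O R Y B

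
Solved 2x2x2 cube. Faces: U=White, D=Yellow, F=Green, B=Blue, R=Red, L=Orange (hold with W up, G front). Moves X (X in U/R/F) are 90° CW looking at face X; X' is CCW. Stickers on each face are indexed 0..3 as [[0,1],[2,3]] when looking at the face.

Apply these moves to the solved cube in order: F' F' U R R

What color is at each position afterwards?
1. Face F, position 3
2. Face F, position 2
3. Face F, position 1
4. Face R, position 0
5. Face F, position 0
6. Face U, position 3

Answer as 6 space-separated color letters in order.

Answer: O G B R O Y

Derivation:
After move 1 (F'): F=GGGG U=WWRR R=YRYR D=OOYY L=OWOW
After move 2 (F'): F=GGGG U=WWYY R=OROR D=WWYY L=OROR
After move 3 (U): U=YWYW F=ORGG R=BBOR B=ORBB L=GGOR
After move 4 (R): R=OBRB U=YRYG F=OWGY D=WBYO B=WRWB
After move 5 (R): R=ROBB U=YWYY F=OBGO D=WWYW B=GRRB
Query 1: F[3] = O
Query 2: F[2] = G
Query 3: F[1] = B
Query 4: R[0] = R
Query 5: F[0] = O
Query 6: U[3] = Y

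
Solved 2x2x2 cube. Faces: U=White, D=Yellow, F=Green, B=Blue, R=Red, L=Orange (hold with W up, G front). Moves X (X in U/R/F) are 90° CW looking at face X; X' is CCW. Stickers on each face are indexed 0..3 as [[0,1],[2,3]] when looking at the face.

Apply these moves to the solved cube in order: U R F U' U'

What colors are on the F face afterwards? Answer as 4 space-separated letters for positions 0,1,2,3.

Answer: W O Y Y

Derivation:
After move 1 (U): U=WWWW F=RRGG R=BBRR B=OOBB L=GGOO
After move 2 (R): R=RBRB U=WRWG F=RYGY D=YBYO B=WOWB
After move 3 (F): F=GRYY U=WROG R=WBGB D=RRYO L=GYOB
After move 4 (U'): U=RGWO F=GYYY R=GRGB B=WBWB L=WOOB
After move 5 (U'): U=GORW F=WOYY R=GYGB B=GRWB L=WBOB
Query: F face = WOYY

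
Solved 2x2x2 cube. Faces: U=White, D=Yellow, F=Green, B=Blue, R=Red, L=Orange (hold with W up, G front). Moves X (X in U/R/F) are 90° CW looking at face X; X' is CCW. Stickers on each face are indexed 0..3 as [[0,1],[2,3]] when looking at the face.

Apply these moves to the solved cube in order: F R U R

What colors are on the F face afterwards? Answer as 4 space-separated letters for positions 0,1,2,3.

After move 1 (F): F=GGGG U=WWOO R=WRWR D=RRYY L=OYOY
After move 2 (R): R=WWRR U=WGOG F=GRGY D=RBYB B=OBWB
After move 3 (U): U=OWGG F=WWGY R=OBRR B=OYWB L=GROY
After move 4 (R): R=RORB U=OWGY F=WBGB D=RWYO B=GYWB
Query: F face = WBGB

Answer: W B G B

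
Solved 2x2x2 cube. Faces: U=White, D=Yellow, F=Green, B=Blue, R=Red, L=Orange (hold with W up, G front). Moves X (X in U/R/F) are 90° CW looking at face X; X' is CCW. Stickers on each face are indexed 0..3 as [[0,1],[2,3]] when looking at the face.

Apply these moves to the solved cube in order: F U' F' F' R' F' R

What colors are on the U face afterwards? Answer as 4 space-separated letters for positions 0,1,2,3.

Answer: W R G Y

Derivation:
After move 1 (F): F=GGGG U=WWOO R=WRWR D=RRYY L=OYOY
After move 2 (U'): U=WOWO F=OYGG R=GGWR B=WRBB L=BBOY
After move 3 (F'): F=YGOG U=WOGW R=RGRR D=BYYY L=BOOW
After move 4 (F'): F=GGYO U=WORR R=YGBR D=OWYY L=BWOG
After move 5 (R'): R=GRYB U=WBRW F=GOYR D=OGYO B=YRWB
After move 6 (F'): F=ORGY U=WBGY R=GROB D=WGYO L=BWOR
After move 7 (R): R=OGBR U=WRGY F=OGGO D=WWYY B=YRBB
Query: U face = WRGY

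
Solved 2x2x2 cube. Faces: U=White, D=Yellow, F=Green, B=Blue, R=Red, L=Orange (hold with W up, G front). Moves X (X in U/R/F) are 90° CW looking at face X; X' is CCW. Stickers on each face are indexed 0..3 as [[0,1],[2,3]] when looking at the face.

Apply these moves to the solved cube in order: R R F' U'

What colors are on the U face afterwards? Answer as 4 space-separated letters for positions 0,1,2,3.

After move 1 (R): R=RRRR U=WGWG F=GYGY D=YBYB B=WBWB
After move 2 (R): R=RRRR U=WYWY F=GBGB D=YWYW B=GBGB
After move 3 (F'): F=BBGG U=WYRR R=WRYR D=OOYW L=OYOW
After move 4 (U'): U=YRWR F=OYGG R=BBYR B=WRGB L=GBOW
Query: U face = YRWR

Answer: Y R W R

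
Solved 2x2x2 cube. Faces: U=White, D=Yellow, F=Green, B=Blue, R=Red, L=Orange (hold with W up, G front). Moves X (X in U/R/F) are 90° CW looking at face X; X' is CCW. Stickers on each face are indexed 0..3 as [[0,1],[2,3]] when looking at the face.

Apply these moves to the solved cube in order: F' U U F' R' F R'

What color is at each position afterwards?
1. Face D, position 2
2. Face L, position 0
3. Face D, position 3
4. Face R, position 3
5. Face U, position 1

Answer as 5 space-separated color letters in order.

Answer: Y Y R G W

Derivation:
After move 1 (F'): F=GGGG U=WWRR R=YRYR D=OOYY L=OWOW
After move 2 (U): U=RWRW F=YRGG R=BBYR B=OWBB L=GGOW
After move 3 (U): U=RRWW F=BBGG R=OWYR B=GGBB L=YROW
After move 4 (F'): F=BGBG U=RROY R=OWOR D=RWYY L=YWOW
After move 5 (R'): R=WROO U=RBOG F=BRBY D=RGYG B=YGWB
After move 6 (F): F=BBYR U=RBWW R=ORGO D=OWYG L=YROG
After move 7 (R'): R=ROOG U=RWWY F=BBYW D=OBYR B=GGWB
Query 1: D[2] = Y
Query 2: L[0] = Y
Query 3: D[3] = R
Query 4: R[3] = G
Query 5: U[1] = W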